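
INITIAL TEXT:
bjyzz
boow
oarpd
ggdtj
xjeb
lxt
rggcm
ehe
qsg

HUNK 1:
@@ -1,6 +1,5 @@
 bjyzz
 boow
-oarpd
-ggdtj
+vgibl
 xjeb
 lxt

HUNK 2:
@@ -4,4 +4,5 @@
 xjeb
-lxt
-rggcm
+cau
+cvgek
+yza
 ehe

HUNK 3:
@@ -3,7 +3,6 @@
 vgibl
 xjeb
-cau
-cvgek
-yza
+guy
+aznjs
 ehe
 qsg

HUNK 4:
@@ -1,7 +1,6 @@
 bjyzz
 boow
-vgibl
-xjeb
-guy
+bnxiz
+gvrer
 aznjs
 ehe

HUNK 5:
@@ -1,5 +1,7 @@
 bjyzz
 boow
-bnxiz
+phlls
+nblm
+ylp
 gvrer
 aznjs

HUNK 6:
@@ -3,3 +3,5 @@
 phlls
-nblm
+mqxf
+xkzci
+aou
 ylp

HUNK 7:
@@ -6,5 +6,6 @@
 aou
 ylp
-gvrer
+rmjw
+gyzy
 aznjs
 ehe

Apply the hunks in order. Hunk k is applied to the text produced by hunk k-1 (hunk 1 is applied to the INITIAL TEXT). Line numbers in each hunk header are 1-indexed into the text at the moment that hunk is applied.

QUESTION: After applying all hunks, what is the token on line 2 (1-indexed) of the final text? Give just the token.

Hunk 1: at line 1 remove [oarpd,ggdtj] add [vgibl] -> 8 lines: bjyzz boow vgibl xjeb lxt rggcm ehe qsg
Hunk 2: at line 4 remove [lxt,rggcm] add [cau,cvgek,yza] -> 9 lines: bjyzz boow vgibl xjeb cau cvgek yza ehe qsg
Hunk 3: at line 3 remove [cau,cvgek,yza] add [guy,aznjs] -> 8 lines: bjyzz boow vgibl xjeb guy aznjs ehe qsg
Hunk 4: at line 1 remove [vgibl,xjeb,guy] add [bnxiz,gvrer] -> 7 lines: bjyzz boow bnxiz gvrer aznjs ehe qsg
Hunk 5: at line 1 remove [bnxiz] add [phlls,nblm,ylp] -> 9 lines: bjyzz boow phlls nblm ylp gvrer aznjs ehe qsg
Hunk 6: at line 3 remove [nblm] add [mqxf,xkzci,aou] -> 11 lines: bjyzz boow phlls mqxf xkzci aou ylp gvrer aznjs ehe qsg
Hunk 7: at line 6 remove [gvrer] add [rmjw,gyzy] -> 12 lines: bjyzz boow phlls mqxf xkzci aou ylp rmjw gyzy aznjs ehe qsg
Final line 2: boow

Answer: boow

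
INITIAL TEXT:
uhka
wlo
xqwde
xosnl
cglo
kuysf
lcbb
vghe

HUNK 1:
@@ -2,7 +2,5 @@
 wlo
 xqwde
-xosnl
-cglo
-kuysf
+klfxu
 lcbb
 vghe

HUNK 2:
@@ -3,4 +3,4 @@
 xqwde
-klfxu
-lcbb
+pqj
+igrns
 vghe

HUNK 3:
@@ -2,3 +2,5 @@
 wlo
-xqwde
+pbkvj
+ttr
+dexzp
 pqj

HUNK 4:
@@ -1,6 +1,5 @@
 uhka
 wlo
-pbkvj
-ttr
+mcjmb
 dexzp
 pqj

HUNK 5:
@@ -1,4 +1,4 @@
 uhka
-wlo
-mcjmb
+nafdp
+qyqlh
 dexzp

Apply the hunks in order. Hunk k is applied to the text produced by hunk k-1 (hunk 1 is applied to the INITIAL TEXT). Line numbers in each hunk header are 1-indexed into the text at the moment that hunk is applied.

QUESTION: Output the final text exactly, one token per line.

Answer: uhka
nafdp
qyqlh
dexzp
pqj
igrns
vghe

Derivation:
Hunk 1: at line 2 remove [xosnl,cglo,kuysf] add [klfxu] -> 6 lines: uhka wlo xqwde klfxu lcbb vghe
Hunk 2: at line 3 remove [klfxu,lcbb] add [pqj,igrns] -> 6 lines: uhka wlo xqwde pqj igrns vghe
Hunk 3: at line 2 remove [xqwde] add [pbkvj,ttr,dexzp] -> 8 lines: uhka wlo pbkvj ttr dexzp pqj igrns vghe
Hunk 4: at line 1 remove [pbkvj,ttr] add [mcjmb] -> 7 lines: uhka wlo mcjmb dexzp pqj igrns vghe
Hunk 5: at line 1 remove [wlo,mcjmb] add [nafdp,qyqlh] -> 7 lines: uhka nafdp qyqlh dexzp pqj igrns vghe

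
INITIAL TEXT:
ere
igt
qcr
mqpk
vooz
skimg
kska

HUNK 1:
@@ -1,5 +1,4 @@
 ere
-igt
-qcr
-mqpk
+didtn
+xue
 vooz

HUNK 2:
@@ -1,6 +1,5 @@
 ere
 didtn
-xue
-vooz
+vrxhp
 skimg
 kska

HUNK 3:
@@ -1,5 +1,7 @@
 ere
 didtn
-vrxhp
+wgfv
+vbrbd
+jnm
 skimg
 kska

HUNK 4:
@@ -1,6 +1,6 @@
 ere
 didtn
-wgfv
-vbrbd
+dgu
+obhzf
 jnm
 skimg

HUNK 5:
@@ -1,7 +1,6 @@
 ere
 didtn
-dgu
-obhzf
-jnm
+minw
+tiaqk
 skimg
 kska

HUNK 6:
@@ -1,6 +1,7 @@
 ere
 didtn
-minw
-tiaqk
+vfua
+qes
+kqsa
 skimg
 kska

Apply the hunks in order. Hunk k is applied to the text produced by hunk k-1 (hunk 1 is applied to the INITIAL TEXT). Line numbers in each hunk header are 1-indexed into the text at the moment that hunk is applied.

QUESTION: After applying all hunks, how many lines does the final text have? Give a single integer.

Answer: 7

Derivation:
Hunk 1: at line 1 remove [igt,qcr,mqpk] add [didtn,xue] -> 6 lines: ere didtn xue vooz skimg kska
Hunk 2: at line 1 remove [xue,vooz] add [vrxhp] -> 5 lines: ere didtn vrxhp skimg kska
Hunk 3: at line 1 remove [vrxhp] add [wgfv,vbrbd,jnm] -> 7 lines: ere didtn wgfv vbrbd jnm skimg kska
Hunk 4: at line 1 remove [wgfv,vbrbd] add [dgu,obhzf] -> 7 lines: ere didtn dgu obhzf jnm skimg kska
Hunk 5: at line 1 remove [dgu,obhzf,jnm] add [minw,tiaqk] -> 6 lines: ere didtn minw tiaqk skimg kska
Hunk 6: at line 1 remove [minw,tiaqk] add [vfua,qes,kqsa] -> 7 lines: ere didtn vfua qes kqsa skimg kska
Final line count: 7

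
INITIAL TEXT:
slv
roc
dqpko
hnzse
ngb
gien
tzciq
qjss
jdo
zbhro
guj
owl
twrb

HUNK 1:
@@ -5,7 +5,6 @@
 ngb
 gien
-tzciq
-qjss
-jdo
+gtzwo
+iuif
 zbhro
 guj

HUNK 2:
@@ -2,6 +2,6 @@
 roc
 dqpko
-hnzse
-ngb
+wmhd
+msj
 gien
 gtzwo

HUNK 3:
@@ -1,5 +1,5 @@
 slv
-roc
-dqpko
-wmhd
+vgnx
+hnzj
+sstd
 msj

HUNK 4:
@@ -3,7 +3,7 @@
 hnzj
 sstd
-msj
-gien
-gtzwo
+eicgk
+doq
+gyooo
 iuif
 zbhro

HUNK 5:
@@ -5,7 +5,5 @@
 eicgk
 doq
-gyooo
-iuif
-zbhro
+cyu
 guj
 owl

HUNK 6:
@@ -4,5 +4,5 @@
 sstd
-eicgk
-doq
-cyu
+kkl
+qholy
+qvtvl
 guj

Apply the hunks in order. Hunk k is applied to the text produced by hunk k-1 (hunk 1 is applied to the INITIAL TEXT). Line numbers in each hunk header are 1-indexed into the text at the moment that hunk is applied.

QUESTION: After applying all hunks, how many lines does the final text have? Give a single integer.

Answer: 10

Derivation:
Hunk 1: at line 5 remove [tzciq,qjss,jdo] add [gtzwo,iuif] -> 12 lines: slv roc dqpko hnzse ngb gien gtzwo iuif zbhro guj owl twrb
Hunk 2: at line 2 remove [hnzse,ngb] add [wmhd,msj] -> 12 lines: slv roc dqpko wmhd msj gien gtzwo iuif zbhro guj owl twrb
Hunk 3: at line 1 remove [roc,dqpko,wmhd] add [vgnx,hnzj,sstd] -> 12 lines: slv vgnx hnzj sstd msj gien gtzwo iuif zbhro guj owl twrb
Hunk 4: at line 3 remove [msj,gien,gtzwo] add [eicgk,doq,gyooo] -> 12 lines: slv vgnx hnzj sstd eicgk doq gyooo iuif zbhro guj owl twrb
Hunk 5: at line 5 remove [gyooo,iuif,zbhro] add [cyu] -> 10 lines: slv vgnx hnzj sstd eicgk doq cyu guj owl twrb
Hunk 6: at line 4 remove [eicgk,doq,cyu] add [kkl,qholy,qvtvl] -> 10 lines: slv vgnx hnzj sstd kkl qholy qvtvl guj owl twrb
Final line count: 10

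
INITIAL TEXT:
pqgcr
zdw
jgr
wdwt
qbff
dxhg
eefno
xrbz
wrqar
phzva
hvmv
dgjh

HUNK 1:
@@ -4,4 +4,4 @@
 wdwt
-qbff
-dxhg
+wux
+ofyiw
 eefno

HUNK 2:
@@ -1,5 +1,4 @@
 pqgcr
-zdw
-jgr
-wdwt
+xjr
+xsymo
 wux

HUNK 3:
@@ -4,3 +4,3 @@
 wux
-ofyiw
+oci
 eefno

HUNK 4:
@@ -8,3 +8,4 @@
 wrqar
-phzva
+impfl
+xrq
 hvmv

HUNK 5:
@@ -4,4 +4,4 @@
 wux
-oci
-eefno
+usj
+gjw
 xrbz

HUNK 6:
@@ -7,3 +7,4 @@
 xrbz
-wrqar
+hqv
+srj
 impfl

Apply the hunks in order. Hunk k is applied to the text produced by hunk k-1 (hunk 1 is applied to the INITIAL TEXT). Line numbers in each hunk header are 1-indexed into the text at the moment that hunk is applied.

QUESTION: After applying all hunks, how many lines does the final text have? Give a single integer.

Hunk 1: at line 4 remove [qbff,dxhg] add [wux,ofyiw] -> 12 lines: pqgcr zdw jgr wdwt wux ofyiw eefno xrbz wrqar phzva hvmv dgjh
Hunk 2: at line 1 remove [zdw,jgr,wdwt] add [xjr,xsymo] -> 11 lines: pqgcr xjr xsymo wux ofyiw eefno xrbz wrqar phzva hvmv dgjh
Hunk 3: at line 4 remove [ofyiw] add [oci] -> 11 lines: pqgcr xjr xsymo wux oci eefno xrbz wrqar phzva hvmv dgjh
Hunk 4: at line 8 remove [phzva] add [impfl,xrq] -> 12 lines: pqgcr xjr xsymo wux oci eefno xrbz wrqar impfl xrq hvmv dgjh
Hunk 5: at line 4 remove [oci,eefno] add [usj,gjw] -> 12 lines: pqgcr xjr xsymo wux usj gjw xrbz wrqar impfl xrq hvmv dgjh
Hunk 6: at line 7 remove [wrqar] add [hqv,srj] -> 13 lines: pqgcr xjr xsymo wux usj gjw xrbz hqv srj impfl xrq hvmv dgjh
Final line count: 13

Answer: 13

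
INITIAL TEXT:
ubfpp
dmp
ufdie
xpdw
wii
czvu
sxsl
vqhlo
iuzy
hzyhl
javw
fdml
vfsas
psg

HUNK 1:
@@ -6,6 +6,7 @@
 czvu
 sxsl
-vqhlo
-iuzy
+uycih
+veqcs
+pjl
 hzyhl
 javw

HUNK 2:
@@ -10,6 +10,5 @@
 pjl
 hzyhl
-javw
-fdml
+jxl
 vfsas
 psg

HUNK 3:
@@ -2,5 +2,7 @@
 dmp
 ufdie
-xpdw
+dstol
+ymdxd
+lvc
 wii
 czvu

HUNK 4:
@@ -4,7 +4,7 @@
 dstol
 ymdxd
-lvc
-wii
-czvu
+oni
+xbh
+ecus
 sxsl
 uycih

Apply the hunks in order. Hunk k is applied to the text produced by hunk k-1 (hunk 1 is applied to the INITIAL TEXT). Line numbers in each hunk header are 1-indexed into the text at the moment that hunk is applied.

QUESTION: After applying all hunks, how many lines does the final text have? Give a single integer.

Hunk 1: at line 6 remove [vqhlo,iuzy] add [uycih,veqcs,pjl] -> 15 lines: ubfpp dmp ufdie xpdw wii czvu sxsl uycih veqcs pjl hzyhl javw fdml vfsas psg
Hunk 2: at line 10 remove [javw,fdml] add [jxl] -> 14 lines: ubfpp dmp ufdie xpdw wii czvu sxsl uycih veqcs pjl hzyhl jxl vfsas psg
Hunk 3: at line 2 remove [xpdw] add [dstol,ymdxd,lvc] -> 16 lines: ubfpp dmp ufdie dstol ymdxd lvc wii czvu sxsl uycih veqcs pjl hzyhl jxl vfsas psg
Hunk 4: at line 4 remove [lvc,wii,czvu] add [oni,xbh,ecus] -> 16 lines: ubfpp dmp ufdie dstol ymdxd oni xbh ecus sxsl uycih veqcs pjl hzyhl jxl vfsas psg
Final line count: 16

Answer: 16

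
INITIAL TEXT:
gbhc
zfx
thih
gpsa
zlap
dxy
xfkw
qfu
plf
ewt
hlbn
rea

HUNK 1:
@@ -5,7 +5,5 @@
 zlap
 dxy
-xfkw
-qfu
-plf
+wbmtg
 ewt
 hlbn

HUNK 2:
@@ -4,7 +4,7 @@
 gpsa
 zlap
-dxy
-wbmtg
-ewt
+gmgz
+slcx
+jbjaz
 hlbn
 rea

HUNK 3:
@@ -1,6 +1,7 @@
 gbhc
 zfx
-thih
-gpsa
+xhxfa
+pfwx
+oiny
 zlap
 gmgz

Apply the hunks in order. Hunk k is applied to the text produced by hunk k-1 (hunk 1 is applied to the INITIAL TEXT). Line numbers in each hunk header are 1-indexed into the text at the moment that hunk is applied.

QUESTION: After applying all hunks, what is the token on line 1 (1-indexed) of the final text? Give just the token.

Answer: gbhc

Derivation:
Hunk 1: at line 5 remove [xfkw,qfu,plf] add [wbmtg] -> 10 lines: gbhc zfx thih gpsa zlap dxy wbmtg ewt hlbn rea
Hunk 2: at line 4 remove [dxy,wbmtg,ewt] add [gmgz,slcx,jbjaz] -> 10 lines: gbhc zfx thih gpsa zlap gmgz slcx jbjaz hlbn rea
Hunk 3: at line 1 remove [thih,gpsa] add [xhxfa,pfwx,oiny] -> 11 lines: gbhc zfx xhxfa pfwx oiny zlap gmgz slcx jbjaz hlbn rea
Final line 1: gbhc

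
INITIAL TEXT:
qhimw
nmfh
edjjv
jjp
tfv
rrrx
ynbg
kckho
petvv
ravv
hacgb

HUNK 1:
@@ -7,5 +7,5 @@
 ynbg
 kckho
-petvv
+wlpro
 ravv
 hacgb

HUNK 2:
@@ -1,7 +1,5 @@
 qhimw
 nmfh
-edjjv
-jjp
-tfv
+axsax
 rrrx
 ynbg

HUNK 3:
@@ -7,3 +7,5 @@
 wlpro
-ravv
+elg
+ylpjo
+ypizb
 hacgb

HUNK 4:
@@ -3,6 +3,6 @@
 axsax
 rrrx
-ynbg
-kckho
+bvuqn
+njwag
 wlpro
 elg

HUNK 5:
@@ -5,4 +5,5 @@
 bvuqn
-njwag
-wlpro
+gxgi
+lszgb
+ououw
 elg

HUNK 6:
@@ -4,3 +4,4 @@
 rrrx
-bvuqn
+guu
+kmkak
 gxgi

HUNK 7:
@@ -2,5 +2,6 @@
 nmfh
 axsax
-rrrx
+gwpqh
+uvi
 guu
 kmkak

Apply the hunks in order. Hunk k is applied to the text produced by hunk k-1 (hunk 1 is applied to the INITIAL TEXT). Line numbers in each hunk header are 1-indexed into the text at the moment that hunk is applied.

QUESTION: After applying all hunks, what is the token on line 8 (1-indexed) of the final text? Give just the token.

Answer: gxgi

Derivation:
Hunk 1: at line 7 remove [petvv] add [wlpro] -> 11 lines: qhimw nmfh edjjv jjp tfv rrrx ynbg kckho wlpro ravv hacgb
Hunk 2: at line 1 remove [edjjv,jjp,tfv] add [axsax] -> 9 lines: qhimw nmfh axsax rrrx ynbg kckho wlpro ravv hacgb
Hunk 3: at line 7 remove [ravv] add [elg,ylpjo,ypizb] -> 11 lines: qhimw nmfh axsax rrrx ynbg kckho wlpro elg ylpjo ypizb hacgb
Hunk 4: at line 3 remove [ynbg,kckho] add [bvuqn,njwag] -> 11 lines: qhimw nmfh axsax rrrx bvuqn njwag wlpro elg ylpjo ypizb hacgb
Hunk 5: at line 5 remove [njwag,wlpro] add [gxgi,lszgb,ououw] -> 12 lines: qhimw nmfh axsax rrrx bvuqn gxgi lszgb ououw elg ylpjo ypizb hacgb
Hunk 6: at line 4 remove [bvuqn] add [guu,kmkak] -> 13 lines: qhimw nmfh axsax rrrx guu kmkak gxgi lszgb ououw elg ylpjo ypizb hacgb
Hunk 7: at line 2 remove [rrrx] add [gwpqh,uvi] -> 14 lines: qhimw nmfh axsax gwpqh uvi guu kmkak gxgi lszgb ououw elg ylpjo ypizb hacgb
Final line 8: gxgi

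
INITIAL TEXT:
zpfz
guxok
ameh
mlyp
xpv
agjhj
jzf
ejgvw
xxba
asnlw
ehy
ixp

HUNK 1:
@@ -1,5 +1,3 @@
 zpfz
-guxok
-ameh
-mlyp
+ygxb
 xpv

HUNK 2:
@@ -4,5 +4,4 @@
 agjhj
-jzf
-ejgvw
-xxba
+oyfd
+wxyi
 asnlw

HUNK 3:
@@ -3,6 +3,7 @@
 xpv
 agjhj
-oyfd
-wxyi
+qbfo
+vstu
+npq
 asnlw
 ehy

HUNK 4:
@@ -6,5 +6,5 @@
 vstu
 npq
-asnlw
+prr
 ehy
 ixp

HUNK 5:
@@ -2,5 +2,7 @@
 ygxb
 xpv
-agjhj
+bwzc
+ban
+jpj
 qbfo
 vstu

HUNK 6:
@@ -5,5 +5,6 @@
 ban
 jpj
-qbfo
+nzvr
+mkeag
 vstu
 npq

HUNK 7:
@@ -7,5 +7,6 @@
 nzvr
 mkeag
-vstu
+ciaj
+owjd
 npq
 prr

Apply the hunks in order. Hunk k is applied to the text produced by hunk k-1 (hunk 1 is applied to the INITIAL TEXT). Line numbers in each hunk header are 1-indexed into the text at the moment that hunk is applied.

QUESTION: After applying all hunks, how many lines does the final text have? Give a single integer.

Hunk 1: at line 1 remove [guxok,ameh,mlyp] add [ygxb] -> 10 lines: zpfz ygxb xpv agjhj jzf ejgvw xxba asnlw ehy ixp
Hunk 2: at line 4 remove [jzf,ejgvw,xxba] add [oyfd,wxyi] -> 9 lines: zpfz ygxb xpv agjhj oyfd wxyi asnlw ehy ixp
Hunk 3: at line 3 remove [oyfd,wxyi] add [qbfo,vstu,npq] -> 10 lines: zpfz ygxb xpv agjhj qbfo vstu npq asnlw ehy ixp
Hunk 4: at line 6 remove [asnlw] add [prr] -> 10 lines: zpfz ygxb xpv agjhj qbfo vstu npq prr ehy ixp
Hunk 5: at line 2 remove [agjhj] add [bwzc,ban,jpj] -> 12 lines: zpfz ygxb xpv bwzc ban jpj qbfo vstu npq prr ehy ixp
Hunk 6: at line 5 remove [qbfo] add [nzvr,mkeag] -> 13 lines: zpfz ygxb xpv bwzc ban jpj nzvr mkeag vstu npq prr ehy ixp
Hunk 7: at line 7 remove [vstu] add [ciaj,owjd] -> 14 lines: zpfz ygxb xpv bwzc ban jpj nzvr mkeag ciaj owjd npq prr ehy ixp
Final line count: 14

Answer: 14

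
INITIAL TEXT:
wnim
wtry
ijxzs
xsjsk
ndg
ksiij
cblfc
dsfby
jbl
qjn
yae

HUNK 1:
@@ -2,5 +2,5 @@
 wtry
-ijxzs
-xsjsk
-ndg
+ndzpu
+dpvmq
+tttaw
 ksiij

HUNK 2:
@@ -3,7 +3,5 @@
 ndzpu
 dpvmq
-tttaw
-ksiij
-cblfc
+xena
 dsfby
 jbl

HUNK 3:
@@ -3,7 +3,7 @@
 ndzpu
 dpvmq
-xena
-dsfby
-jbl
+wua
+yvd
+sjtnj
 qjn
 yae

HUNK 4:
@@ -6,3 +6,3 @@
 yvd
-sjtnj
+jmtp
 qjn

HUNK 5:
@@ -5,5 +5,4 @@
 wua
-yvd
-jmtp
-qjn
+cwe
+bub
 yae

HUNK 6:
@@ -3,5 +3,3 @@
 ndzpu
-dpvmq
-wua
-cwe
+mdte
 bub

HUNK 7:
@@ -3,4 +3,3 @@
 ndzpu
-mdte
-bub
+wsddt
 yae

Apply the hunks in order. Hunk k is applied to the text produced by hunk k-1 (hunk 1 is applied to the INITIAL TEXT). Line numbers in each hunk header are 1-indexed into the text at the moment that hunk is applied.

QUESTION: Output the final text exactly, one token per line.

Hunk 1: at line 2 remove [ijxzs,xsjsk,ndg] add [ndzpu,dpvmq,tttaw] -> 11 lines: wnim wtry ndzpu dpvmq tttaw ksiij cblfc dsfby jbl qjn yae
Hunk 2: at line 3 remove [tttaw,ksiij,cblfc] add [xena] -> 9 lines: wnim wtry ndzpu dpvmq xena dsfby jbl qjn yae
Hunk 3: at line 3 remove [xena,dsfby,jbl] add [wua,yvd,sjtnj] -> 9 lines: wnim wtry ndzpu dpvmq wua yvd sjtnj qjn yae
Hunk 4: at line 6 remove [sjtnj] add [jmtp] -> 9 lines: wnim wtry ndzpu dpvmq wua yvd jmtp qjn yae
Hunk 5: at line 5 remove [yvd,jmtp,qjn] add [cwe,bub] -> 8 lines: wnim wtry ndzpu dpvmq wua cwe bub yae
Hunk 6: at line 3 remove [dpvmq,wua,cwe] add [mdte] -> 6 lines: wnim wtry ndzpu mdte bub yae
Hunk 7: at line 3 remove [mdte,bub] add [wsddt] -> 5 lines: wnim wtry ndzpu wsddt yae

Answer: wnim
wtry
ndzpu
wsddt
yae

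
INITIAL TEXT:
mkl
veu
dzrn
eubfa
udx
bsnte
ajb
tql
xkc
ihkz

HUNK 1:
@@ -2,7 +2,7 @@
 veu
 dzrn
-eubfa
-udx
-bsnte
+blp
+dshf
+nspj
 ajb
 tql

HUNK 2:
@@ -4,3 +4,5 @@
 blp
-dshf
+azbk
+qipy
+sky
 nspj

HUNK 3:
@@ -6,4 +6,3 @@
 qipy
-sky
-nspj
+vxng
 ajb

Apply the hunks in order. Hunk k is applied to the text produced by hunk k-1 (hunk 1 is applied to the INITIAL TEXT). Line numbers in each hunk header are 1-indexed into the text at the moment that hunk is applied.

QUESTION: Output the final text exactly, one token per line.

Hunk 1: at line 2 remove [eubfa,udx,bsnte] add [blp,dshf,nspj] -> 10 lines: mkl veu dzrn blp dshf nspj ajb tql xkc ihkz
Hunk 2: at line 4 remove [dshf] add [azbk,qipy,sky] -> 12 lines: mkl veu dzrn blp azbk qipy sky nspj ajb tql xkc ihkz
Hunk 3: at line 6 remove [sky,nspj] add [vxng] -> 11 lines: mkl veu dzrn blp azbk qipy vxng ajb tql xkc ihkz

Answer: mkl
veu
dzrn
blp
azbk
qipy
vxng
ajb
tql
xkc
ihkz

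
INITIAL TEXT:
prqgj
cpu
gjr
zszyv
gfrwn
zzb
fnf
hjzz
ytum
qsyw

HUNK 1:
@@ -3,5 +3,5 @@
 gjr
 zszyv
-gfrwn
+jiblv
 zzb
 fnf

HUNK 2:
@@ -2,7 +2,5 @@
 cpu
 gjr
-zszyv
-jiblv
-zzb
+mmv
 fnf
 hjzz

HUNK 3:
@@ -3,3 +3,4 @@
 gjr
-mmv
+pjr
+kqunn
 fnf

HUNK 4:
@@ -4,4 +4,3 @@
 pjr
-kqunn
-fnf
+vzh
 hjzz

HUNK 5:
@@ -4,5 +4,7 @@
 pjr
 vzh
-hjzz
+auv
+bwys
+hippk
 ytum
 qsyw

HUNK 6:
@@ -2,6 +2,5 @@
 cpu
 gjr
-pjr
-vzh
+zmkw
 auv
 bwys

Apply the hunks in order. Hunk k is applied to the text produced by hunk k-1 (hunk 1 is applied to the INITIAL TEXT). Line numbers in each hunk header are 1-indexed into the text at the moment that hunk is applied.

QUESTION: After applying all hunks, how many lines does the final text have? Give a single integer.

Answer: 9

Derivation:
Hunk 1: at line 3 remove [gfrwn] add [jiblv] -> 10 lines: prqgj cpu gjr zszyv jiblv zzb fnf hjzz ytum qsyw
Hunk 2: at line 2 remove [zszyv,jiblv,zzb] add [mmv] -> 8 lines: prqgj cpu gjr mmv fnf hjzz ytum qsyw
Hunk 3: at line 3 remove [mmv] add [pjr,kqunn] -> 9 lines: prqgj cpu gjr pjr kqunn fnf hjzz ytum qsyw
Hunk 4: at line 4 remove [kqunn,fnf] add [vzh] -> 8 lines: prqgj cpu gjr pjr vzh hjzz ytum qsyw
Hunk 5: at line 4 remove [hjzz] add [auv,bwys,hippk] -> 10 lines: prqgj cpu gjr pjr vzh auv bwys hippk ytum qsyw
Hunk 6: at line 2 remove [pjr,vzh] add [zmkw] -> 9 lines: prqgj cpu gjr zmkw auv bwys hippk ytum qsyw
Final line count: 9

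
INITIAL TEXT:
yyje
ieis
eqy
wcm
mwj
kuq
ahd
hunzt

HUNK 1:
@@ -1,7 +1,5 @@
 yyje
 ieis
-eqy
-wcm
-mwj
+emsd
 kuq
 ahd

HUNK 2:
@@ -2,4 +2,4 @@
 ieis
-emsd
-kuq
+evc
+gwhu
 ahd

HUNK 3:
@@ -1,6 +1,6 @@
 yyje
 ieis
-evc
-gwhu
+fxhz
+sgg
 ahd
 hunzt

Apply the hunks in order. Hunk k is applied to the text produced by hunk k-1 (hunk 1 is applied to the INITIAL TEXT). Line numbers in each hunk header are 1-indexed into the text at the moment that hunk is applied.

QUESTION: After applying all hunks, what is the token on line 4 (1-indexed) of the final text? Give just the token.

Answer: sgg

Derivation:
Hunk 1: at line 1 remove [eqy,wcm,mwj] add [emsd] -> 6 lines: yyje ieis emsd kuq ahd hunzt
Hunk 2: at line 2 remove [emsd,kuq] add [evc,gwhu] -> 6 lines: yyje ieis evc gwhu ahd hunzt
Hunk 3: at line 1 remove [evc,gwhu] add [fxhz,sgg] -> 6 lines: yyje ieis fxhz sgg ahd hunzt
Final line 4: sgg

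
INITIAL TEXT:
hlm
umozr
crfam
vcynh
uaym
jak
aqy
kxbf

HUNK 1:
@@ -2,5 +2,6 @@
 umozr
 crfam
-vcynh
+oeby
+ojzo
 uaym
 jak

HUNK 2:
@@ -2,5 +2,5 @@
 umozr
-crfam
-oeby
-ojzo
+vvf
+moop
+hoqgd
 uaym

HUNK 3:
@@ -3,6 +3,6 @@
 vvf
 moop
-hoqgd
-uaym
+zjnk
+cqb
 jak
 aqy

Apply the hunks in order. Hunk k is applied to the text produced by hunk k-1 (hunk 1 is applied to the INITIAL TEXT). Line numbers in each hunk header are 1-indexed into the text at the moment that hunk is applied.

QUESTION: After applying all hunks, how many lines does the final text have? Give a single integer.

Hunk 1: at line 2 remove [vcynh] add [oeby,ojzo] -> 9 lines: hlm umozr crfam oeby ojzo uaym jak aqy kxbf
Hunk 2: at line 2 remove [crfam,oeby,ojzo] add [vvf,moop,hoqgd] -> 9 lines: hlm umozr vvf moop hoqgd uaym jak aqy kxbf
Hunk 3: at line 3 remove [hoqgd,uaym] add [zjnk,cqb] -> 9 lines: hlm umozr vvf moop zjnk cqb jak aqy kxbf
Final line count: 9

Answer: 9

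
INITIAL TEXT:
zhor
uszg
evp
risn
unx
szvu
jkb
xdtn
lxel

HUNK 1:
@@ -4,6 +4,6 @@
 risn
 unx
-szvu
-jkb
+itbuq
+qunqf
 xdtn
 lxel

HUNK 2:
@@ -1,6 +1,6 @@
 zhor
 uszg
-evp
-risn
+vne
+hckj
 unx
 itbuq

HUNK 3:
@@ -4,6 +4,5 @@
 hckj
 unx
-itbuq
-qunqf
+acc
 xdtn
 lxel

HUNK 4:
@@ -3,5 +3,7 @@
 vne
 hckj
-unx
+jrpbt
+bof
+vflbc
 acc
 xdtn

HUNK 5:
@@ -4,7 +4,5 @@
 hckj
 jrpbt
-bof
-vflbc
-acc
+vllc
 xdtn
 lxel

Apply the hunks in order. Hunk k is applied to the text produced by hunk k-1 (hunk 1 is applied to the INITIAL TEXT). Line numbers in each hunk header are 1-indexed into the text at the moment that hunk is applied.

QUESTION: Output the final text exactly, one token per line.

Answer: zhor
uszg
vne
hckj
jrpbt
vllc
xdtn
lxel

Derivation:
Hunk 1: at line 4 remove [szvu,jkb] add [itbuq,qunqf] -> 9 lines: zhor uszg evp risn unx itbuq qunqf xdtn lxel
Hunk 2: at line 1 remove [evp,risn] add [vne,hckj] -> 9 lines: zhor uszg vne hckj unx itbuq qunqf xdtn lxel
Hunk 3: at line 4 remove [itbuq,qunqf] add [acc] -> 8 lines: zhor uszg vne hckj unx acc xdtn lxel
Hunk 4: at line 3 remove [unx] add [jrpbt,bof,vflbc] -> 10 lines: zhor uszg vne hckj jrpbt bof vflbc acc xdtn lxel
Hunk 5: at line 4 remove [bof,vflbc,acc] add [vllc] -> 8 lines: zhor uszg vne hckj jrpbt vllc xdtn lxel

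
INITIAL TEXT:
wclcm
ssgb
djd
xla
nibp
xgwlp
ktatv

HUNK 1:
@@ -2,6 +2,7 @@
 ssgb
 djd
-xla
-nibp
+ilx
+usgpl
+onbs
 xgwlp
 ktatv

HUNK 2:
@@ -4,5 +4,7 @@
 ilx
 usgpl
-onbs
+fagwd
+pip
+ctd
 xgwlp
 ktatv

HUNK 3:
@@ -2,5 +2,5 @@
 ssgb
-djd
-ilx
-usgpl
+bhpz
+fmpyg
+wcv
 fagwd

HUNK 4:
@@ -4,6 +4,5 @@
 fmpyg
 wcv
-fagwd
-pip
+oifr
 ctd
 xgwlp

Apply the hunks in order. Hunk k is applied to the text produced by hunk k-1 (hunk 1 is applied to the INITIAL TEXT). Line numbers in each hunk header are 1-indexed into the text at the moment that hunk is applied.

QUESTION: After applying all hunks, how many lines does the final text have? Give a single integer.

Answer: 9

Derivation:
Hunk 1: at line 2 remove [xla,nibp] add [ilx,usgpl,onbs] -> 8 lines: wclcm ssgb djd ilx usgpl onbs xgwlp ktatv
Hunk 2: at line 4 remove [onbs] add [fagwd,pip,ctd] -> 10 lines: wclcm ssgb djd ilx usgpl fagwd pip ctd xgwlp ktatv
Hunk 3: at line 2 remove [djd,ilx,usgpl] add [bhpz,fmpyg,wcv] -> 10 lines: wclcm ssgb bhpz fmpyg wcv fagwd pip ctd xgwlp ktatv
Hunk 4: at line 4 remove [fagwd,pip] add [oifr] -> 9 lines: wclcm ssgb bhpz fmpyg wcv oifr ctd xgwlp ktatv
Final line count: 9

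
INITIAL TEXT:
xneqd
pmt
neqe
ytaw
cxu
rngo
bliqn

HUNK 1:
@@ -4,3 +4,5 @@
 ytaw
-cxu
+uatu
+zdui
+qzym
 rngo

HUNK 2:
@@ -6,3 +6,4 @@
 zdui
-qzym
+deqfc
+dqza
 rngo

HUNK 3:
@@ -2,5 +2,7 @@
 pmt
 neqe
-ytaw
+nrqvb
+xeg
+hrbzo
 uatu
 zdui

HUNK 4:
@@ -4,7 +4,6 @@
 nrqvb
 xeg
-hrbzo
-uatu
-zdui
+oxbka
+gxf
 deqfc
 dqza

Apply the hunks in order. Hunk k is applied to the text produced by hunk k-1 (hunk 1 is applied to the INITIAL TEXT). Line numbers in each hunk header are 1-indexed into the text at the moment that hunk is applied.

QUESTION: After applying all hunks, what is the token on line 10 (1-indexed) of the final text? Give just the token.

Hunk 1: at line 4 remove [cxu] add [uatu,zdui,qzym] -> 9 lines: xneqd pmt neqe ytaw uatu zdui qzym rngo bliqn
Hunk 2: at line 6 remove [qzym] add [deqfc,dqza] -> 10 lines: xneqd pmt neqe ytaw uatu zdui deqfc dqza rngo bliqn
Hunk 3: at line 2 remove [ytaw] add [nrqvb,xeg,hrbzo] -> 12 lines: xneqd pmt neqe nrqvb xeg hrbzo uatu zdui deqfc dqza rngo bliqn
Hunk 4: at line 4 remove [hrbzo,uatu,zdui] add [oxbka,gxf] -> 11 lines: xneqd pmt neqe nrqvb xeg oxbka gxf deqfc dqza rngo bliqn
Final line 10: rngo

Answer: rngo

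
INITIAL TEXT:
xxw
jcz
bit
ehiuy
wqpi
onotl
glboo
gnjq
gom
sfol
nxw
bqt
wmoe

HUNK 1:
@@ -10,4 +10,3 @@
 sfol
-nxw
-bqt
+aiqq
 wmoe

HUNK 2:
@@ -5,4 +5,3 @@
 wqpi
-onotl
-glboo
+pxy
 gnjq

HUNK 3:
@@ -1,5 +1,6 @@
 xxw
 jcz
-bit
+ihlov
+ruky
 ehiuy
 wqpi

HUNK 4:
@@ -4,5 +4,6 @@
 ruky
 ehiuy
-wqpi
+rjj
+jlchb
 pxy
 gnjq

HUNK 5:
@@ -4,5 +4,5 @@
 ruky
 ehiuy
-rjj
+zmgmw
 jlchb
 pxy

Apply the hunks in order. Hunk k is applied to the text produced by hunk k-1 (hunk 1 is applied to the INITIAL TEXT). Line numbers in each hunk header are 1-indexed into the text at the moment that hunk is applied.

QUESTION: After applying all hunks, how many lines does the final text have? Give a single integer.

Answer: 13

Derivation:
Hunk 1: at line 10 remove [nxw,bqt] add [aiqq] -> 12 lines: xxw jcz bit ehiuy wqpi onotl glboo gnjq gom sfol aiqq wmoe
Hunk 2: at line 5 remove [onotl,glboo] add [pxy] -> 11 lines: xxw jcz bit ehiuy wqpi pxy gnjq gom sfol aiqq wmoe
Hunk 3: at line 1 remove [bit] add [ihlov,ruky] -> 12 lines: xxw jcz ihlov ruky ehiuy wqpi pxy gnjq gom sfol aiqq wmoe
Hunk 4: at line 4 remove [wqpi] add [rjj,jlchb] -> 13 lines: xxw jcz ihlov ruky ehiuy rjj jlchb pxy gnjq gom sfol aiqq wmoe
Hunk 5: at line 4 remove [rjj] add [zmgmw] -> 13 lines: xxw jcz ihlov ruky ehiuy zmgmw jlchb pxy gnjq gom sfol aiqq wmoe
Final line count: 13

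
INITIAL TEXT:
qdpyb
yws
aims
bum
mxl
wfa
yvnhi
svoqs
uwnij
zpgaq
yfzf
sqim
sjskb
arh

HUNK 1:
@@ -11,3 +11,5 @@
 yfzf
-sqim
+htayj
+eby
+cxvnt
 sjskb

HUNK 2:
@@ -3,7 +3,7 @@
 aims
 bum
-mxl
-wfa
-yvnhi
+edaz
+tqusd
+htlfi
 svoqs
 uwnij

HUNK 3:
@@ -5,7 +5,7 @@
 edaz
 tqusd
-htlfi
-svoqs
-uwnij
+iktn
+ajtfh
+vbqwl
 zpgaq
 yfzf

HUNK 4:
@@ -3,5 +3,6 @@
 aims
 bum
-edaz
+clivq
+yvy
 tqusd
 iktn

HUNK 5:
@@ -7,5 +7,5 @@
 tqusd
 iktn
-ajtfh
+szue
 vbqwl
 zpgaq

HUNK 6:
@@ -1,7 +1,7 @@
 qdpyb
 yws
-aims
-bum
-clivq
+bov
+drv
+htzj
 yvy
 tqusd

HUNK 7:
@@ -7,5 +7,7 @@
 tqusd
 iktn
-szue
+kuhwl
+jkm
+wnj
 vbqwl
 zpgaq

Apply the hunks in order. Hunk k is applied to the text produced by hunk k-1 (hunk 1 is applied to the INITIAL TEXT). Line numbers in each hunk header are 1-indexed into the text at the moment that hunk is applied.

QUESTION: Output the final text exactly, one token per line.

Answer: qdpyb
yws
bov
drv
htzj
yvy
tqusd
iktn
kuhwl
jkm
wnj
vbqwl
zpgaq
yfzf
htayj
eby
cxvnt
sjskb
arh

Derivation:
Hunk 1: at line 11 remove [sqim] add [htayj,eby,cxvnt] -> 16 lines: qdpyb yws aims bum mxl wfa yvnhi svoqs uwnij zpgaq yfzf htayj eby cxvnt sjskb arh
Hunk 2: at line 3 remove [mxl,wfa,yvnhi] add [edaz,tqusd,htlfi] -> 16 lines: qdpyb yws aims bum edaz tqusd htlfi svoqs uwnij zpgaq yfzf htayj eby cxvnt sjskb arh
Hunk 3: at line 5 remove [htlfi,svoqs,uwnij] add [iktn,ajtfh,vbqwl] -> 16 lines: qdpyb yws aims bum edaz tqusd iktn ajtfh vbqwl zpgaq yfzf htayj eby cxvnt sjskb arh
Hunk 4: at line 3 remove [edaz] add [clivq,yvy] -> 17 lines: qdpyb yws aims bum clivq yvy tqusd iktn ajtfh vbqwl zpgaq yfzf htayj eby cxvnt sjskb arh
Hunk 5: at line 7 remove [ajtfh] add [szue] -> 17 lines: qdpyb yws aims bum clivq yvy tqusd iktn szue vbqwl zpgaq yfzf htayj eby cxvnt sjskb arh
Hunk 6: at line 1 remove [aims,bum,clivq] add [bov,drv,htzj] -> 17 lines: qdpyb yws bov drv htzj yvy tqusd iktn szue vbqwl zpgaq yfzf htayj eby cxvnt sjskb arh
Hunk 7: at line 7 remove [szue] add [kuhwl,jkm,wnj] -> 19 lines: qdpyb yws bov drv htzj yvy tqusd iktn kuhwl jkm wnj vbqwl zpgaq yfzf htayj eby cxvnt sjskb arh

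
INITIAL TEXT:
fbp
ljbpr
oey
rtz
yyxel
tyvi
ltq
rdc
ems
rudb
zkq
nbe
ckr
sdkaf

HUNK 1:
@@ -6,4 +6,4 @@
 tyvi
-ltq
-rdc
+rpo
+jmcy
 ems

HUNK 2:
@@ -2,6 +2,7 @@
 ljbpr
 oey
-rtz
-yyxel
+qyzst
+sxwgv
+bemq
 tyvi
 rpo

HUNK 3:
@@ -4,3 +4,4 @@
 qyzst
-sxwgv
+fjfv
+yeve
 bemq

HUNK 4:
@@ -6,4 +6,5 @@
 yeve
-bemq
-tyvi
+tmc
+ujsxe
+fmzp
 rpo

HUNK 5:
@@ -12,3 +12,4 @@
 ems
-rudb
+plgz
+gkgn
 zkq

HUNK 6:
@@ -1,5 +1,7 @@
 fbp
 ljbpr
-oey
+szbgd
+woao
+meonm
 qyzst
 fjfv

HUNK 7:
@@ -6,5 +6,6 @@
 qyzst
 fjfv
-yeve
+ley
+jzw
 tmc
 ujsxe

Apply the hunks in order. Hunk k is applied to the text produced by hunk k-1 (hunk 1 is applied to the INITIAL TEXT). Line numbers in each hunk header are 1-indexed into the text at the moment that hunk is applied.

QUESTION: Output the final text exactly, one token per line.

Answer: fbp
ljbpr
szbgd
woao
meonm
qyzst
fjfv
ley
jzw
tmc
ujsxe
fmzp
rpo
jmcy
ems
plgz
gkgn
zkq
nbe
ckr
sdkaf

Derivation:
Hunk 1: at line 6 remove [ltq,rdc] add [rpo,jmcy] -> 14 lines: fbp ljbpr oey rtz yyxel tyvi rpo jmcy ems rudb zkq nbe ckr sdkaf
Hunk 2: at line 2 remove [rtz,yyxel] add [qyzst,sxwgv,bemq] -> 15 lines: fbp ljbpr oey qyzst sxwgv bemq tyvi rpo jmcy ems rudb zkq nbe ckr sdkaf
Hunk 3: at line 4 remove [sxwgv] add [fjfv,yeve] -> 16 lines: fbp ljbpr oey qyzst fjfv yeve bemq tyvi rpo jmcy ems rudb zkq nbe ckr sdkaf
Hunk 4: at line 6 remove [bemq,tyvi] add [tmc,ujsxe,fmzp] -> 17 lines: fbp ljbpr oey qyzst fjfv yeve tmc ujsxe fmzp rpo jmcy ems rudb zkq nbe ckr sdkaf
Hunk 5: at line 12 remove [rudb] add [plgz,gkgn] -> 18 lines: fbp ljbpr oey qyzst fjfv yeve tmc ujsxe fmzp rpo jmcy ems plgz gkgn zkq nbe ckr sdkaf
Hunk 6: at line 1 remove [oey] add [szbgd,woao,meonm] -> 20 lines: fbp ljbpr szbgd woao meonm qyzst fjfv yeve tmc ujsxe fmzp rpo jmcy ems plgz gkgn zkq nbe ckr sdkaf
Hunk 7: at line 6 remove [yeve] add [ley,jzw] -> 21 lines: fbp ljbpr szbgd woao meonm qyzst fjfv ley jzw tmc ujsxe fmzp rpo jmcy ems plgz gkgn zkq nbe ckr sdkaf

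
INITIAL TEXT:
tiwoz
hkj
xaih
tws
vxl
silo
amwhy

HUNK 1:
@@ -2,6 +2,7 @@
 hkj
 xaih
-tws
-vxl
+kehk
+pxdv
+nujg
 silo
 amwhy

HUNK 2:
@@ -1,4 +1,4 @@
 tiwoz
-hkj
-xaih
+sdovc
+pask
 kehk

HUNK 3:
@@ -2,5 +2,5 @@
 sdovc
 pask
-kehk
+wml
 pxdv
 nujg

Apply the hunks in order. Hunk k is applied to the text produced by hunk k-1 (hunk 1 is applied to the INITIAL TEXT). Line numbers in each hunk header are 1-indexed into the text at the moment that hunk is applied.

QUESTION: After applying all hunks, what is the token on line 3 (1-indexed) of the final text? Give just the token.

Hunk 1: at line 2 remove [tws,vxl] add [kehk,pxdv,nujg] -> 8 lines: tiwoz hkj xaih kehk pxdv nujg silo amwhy
Hunk 2: at line 1 remove [hkj,xaih] add [sdovc,pask] -> 8 lines: tiwoz sdovc pask kehk pxdv nujg silo amwhy
Hunk 3: at line 2 remove [kehk] add [wml] -> 8 lines: tiwoz sdovc pask wml pxdv nujg silo amwhy
Final line 3: pask

Answer: pask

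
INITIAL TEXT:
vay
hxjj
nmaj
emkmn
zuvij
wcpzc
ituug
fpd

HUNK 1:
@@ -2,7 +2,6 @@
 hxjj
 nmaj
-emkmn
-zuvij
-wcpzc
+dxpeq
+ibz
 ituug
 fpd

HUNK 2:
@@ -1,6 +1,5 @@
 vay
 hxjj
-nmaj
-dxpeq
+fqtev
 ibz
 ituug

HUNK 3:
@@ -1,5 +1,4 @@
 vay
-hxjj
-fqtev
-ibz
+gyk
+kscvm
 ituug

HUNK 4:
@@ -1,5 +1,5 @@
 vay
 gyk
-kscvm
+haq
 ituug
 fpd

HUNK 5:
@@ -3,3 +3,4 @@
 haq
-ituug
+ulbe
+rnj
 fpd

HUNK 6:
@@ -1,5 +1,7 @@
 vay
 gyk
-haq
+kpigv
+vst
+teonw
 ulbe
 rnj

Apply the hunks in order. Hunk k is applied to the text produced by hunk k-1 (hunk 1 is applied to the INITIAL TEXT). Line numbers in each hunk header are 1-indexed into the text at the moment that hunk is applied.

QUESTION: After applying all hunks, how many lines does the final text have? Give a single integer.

Answer: 8

Derivation:
Hunk 1: at line 2 remove [emkmn,zuvij,wcpzc] add [dxpeq,ibz] -> 7 lines: vay hxjj nmaj dxpeq ibz ituug fpd
Hunk 2: at line 1 remove [nmaj,dxpeq] add [fqtev] -> 6 lines: vay hxjj fqtev ibz ituug fpd
Hunk 3: at line 1 remove [hxjj,fqtev,ibz] add [gyk,kscvm] -> 5 lines: vay gyk kscvm ituug fpd
Hunk 4: at line 1 remove [kscvm] add [haq] -> 5 lines: vay gyk haq ituug fpd
Hunk 5: at line 3 remove [ituug] add [ulbe,rnj] -> 6 lines: vay gyk haq ulbe rnj fpd
Hunk 6: at line 1 remove [haq] add [kpigv,vst,teonw] -> 8 lines: vay gyk kpigv vst teonw ulbe rnj fpd
Final line count: 8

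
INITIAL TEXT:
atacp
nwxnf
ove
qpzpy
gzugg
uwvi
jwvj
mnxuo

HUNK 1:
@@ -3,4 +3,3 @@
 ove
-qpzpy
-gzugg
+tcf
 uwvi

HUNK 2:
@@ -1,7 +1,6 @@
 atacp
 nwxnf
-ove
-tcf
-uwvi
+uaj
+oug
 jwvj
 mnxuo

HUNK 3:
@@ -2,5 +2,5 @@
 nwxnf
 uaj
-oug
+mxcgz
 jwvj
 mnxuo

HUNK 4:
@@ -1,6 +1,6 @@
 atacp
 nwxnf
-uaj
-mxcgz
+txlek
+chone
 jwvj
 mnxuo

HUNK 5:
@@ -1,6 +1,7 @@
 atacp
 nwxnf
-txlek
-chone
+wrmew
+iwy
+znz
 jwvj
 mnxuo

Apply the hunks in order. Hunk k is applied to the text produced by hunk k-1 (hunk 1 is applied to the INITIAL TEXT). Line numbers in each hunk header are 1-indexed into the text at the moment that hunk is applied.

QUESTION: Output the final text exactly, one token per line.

Hunk 1: at line 3 remove [qpzpy,gzugg] add [tcf] -> 7 lines: atacp nwxnf ove tcf uwvi jwvj mnxuo
Hunk 2: at line 1 remove [ove,tcf,uwvi] add [uaj,oug] -> 6 lines: atacp nwxnf uaj oug jwvj mnxuo
Hunk 3: at line 2 remove [oug] add [mxcgz] -> 6 lines: atacp nwxnf uaj mxcgz jwvj mnxuo
Hunk 4: at line 1 remove [uaj,mxcgz] add [txlek,chone] -> 6 lines: atacp nwxnf txlek chone jwvj mnxuo
Hunk 5: at line 1 remove [txlek,chone] add [wrmew,iwy,znz] -> 7 lines: atacp nwxnf wrmew iwy znz jwvj mnxuo

Answer: atacp
nwxnf
wrmew
iwy
znz
jwvj
mnxuo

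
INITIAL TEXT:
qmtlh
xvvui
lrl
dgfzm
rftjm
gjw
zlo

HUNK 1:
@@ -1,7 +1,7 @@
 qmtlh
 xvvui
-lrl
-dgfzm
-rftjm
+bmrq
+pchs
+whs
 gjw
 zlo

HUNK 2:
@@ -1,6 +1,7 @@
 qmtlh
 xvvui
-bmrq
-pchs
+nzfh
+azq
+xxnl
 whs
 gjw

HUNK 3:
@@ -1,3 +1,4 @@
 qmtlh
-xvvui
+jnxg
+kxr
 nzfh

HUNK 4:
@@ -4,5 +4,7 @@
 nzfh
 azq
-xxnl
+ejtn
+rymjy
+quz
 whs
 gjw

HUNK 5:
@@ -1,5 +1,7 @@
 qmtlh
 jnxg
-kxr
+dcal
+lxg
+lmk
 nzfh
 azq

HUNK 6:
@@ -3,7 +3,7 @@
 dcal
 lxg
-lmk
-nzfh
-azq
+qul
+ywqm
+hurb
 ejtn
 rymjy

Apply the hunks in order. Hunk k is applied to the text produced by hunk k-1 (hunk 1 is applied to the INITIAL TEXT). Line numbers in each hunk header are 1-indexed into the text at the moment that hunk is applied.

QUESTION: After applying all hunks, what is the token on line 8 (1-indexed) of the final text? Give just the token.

Answer: ejtn

Derivation:
Hunk 1: at line 1 remove [lrl,dgfzm,rftjm] add [bmrq,pchs,whs] -> 7 lines: qmtlh xvvui bmrq pchs whs gjw zlo
Hunk 2: at line 1 remove [bmrq,pchs] add [nzfh,azq,xxnl] -> 8 lines: qmtlh xvvui nzfh azq xxnl whs gjw zlo
Hunk 3: at line 1 remove [xvvui] add [jnxg,kxr] -> 9 lines: qmtlh jnxg kxr nzfh azq xxnl whs gjw zlo
Hunk 4: at line 4 remove [xxnl] add [ejtn,rymjy,quz] -> 11 lines: qmtlh jnxg kxr nzfh azq ejtn rymjy quz whs gjw zlo
Hunk 5: at line 1 remove [kxr] add [dcal,lxg,lmk] -> 13 lines: qmtlh jnxg dcal lxg lmk nzfh azq ejtn rymjy quz whs gjw zlo
Hunk 6: at line 3 remove [lmk,nzfh,azq] add [qul,ywqm,hurb] -> 13 lines: qmtlh jnxg dcal lxg qul ywqm hurb ejtn rymjy quz whs gjw zlo
Final line 8: ejtn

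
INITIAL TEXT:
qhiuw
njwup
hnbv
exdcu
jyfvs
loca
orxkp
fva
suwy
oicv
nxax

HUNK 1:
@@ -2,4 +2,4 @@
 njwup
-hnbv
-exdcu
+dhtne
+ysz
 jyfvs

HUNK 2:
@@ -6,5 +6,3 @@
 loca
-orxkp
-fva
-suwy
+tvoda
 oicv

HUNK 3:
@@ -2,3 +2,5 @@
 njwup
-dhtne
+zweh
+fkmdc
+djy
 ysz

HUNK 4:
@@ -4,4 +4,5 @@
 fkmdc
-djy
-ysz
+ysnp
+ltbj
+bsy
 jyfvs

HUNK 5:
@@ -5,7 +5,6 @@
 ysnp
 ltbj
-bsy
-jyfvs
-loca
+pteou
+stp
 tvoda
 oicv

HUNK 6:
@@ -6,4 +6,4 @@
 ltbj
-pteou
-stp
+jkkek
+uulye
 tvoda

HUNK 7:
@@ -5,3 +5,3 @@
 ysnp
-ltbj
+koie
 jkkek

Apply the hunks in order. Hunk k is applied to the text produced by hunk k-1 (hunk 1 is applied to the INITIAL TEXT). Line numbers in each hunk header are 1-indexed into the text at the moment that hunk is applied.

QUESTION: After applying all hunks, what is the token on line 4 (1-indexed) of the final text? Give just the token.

Hunk 1: at line 2 remove [hnbv,exdcu] add [dhtne,ysz] -> 11 lines: qhiuw njwup dhtne ysz jyfvs loca orxkp fva suwy oicv nxax
Hunk 2: at line 6 remove [orxkp,fva,suwy] add [tvoda] -> 9 lines: qhiuw njwup dhtne ysz jyfvs loca tvoda oicv nxax
Hunk 3: at line 2 remove [dhtne] add [zweh,fkmdc,djy] -> 11 lines: qhiuw njwup zweh fkmdc djy ysz jyfvs loca tvoda oicv nxax
Hunk 4: at line 4 remove [djy,ysz] add [ysnp,ltbj,bsy] -> 12 lines: qhiuw njwup zweh fkmdc ysnp ltbj bsy jyfvs loca tvoda oicv nxax
Hunk 5: at line 5 remove [bsy,jyfvs,loca] add [pteou,stp] -> 11 lines: qhiuw njwup zweh fkmdc ysnp ltbj pteou stp tvoda oicv nxax
Hunk 6: at line 6 remove [pteou,stp] add [jkkek,uulye] -> 11 lines: qhiuw njwup zweh fkmdc ysnp ltbj jkkek uulye tvoda oicv nxax
Hunk 7: at line 5 remove [ltbj] add [koie] -> 11 lines: qhiuw njwup zweh fkmdc ysnp koie jkkek uulye tvoda oicv nxax
Final line 4: fkmdc

Answer: fkmdc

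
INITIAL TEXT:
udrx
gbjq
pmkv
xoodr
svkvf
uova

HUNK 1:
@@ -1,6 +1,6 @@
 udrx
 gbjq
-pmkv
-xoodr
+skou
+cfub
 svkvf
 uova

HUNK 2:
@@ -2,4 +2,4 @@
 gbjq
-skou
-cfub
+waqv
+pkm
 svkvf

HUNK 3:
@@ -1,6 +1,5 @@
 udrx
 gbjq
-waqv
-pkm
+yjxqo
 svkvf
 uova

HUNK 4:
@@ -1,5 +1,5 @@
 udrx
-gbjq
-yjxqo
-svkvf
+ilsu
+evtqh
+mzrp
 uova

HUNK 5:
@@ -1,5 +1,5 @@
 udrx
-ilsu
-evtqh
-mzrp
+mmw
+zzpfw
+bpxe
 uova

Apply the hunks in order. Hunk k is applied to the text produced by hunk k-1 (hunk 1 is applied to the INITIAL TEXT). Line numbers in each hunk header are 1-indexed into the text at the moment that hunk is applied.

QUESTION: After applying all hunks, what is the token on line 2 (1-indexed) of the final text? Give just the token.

Hunk 1: at line 1 remove [pmkv,xoodr] add [skou,cfub] -> 6 lines: udrx gbjq skou cfub svkvf uova
Hunk 2: at line 2 remove [skou,cfub] add [waqv,pkm] -> 6 lines: udrx gbjq waqv pkm svkvf uova
Hunk 3: at line 1 remove [waqv,pkm] add [yjxqo] -> 5 lines: udrx gbjq yjxqo svkvf uova
Hunk 4: at line 1 remove [gbjq,yjxqo,svkvf] add [ilsu,evtqh,mzrp] -> 5 lines: udrx ilsu evtqh mzrp uova
Hunk 5: at line 1 remove [ilsu,evtqh,mzrp] add [mmw,zzpfw,bpxe] -> 5 lines: udrx mmw zzpfw bpxe uova
Final line 2: mmw

Answer: mmw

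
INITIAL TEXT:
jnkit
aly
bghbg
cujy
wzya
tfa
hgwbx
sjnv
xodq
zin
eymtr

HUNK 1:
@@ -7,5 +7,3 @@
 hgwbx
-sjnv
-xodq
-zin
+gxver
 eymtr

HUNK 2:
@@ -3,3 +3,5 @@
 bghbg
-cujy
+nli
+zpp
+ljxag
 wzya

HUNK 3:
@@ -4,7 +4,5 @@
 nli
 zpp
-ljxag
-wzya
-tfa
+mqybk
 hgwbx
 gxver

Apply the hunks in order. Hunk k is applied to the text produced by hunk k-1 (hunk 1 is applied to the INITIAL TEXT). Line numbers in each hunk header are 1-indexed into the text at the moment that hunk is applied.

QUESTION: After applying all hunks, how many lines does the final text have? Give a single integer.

Hunk 1: at line 7 remove [sjnv,xodq,zin] add [gxver] -> 9 lines: jnkit aly bghbg cujy wzya tfa hgwbx gxver eymtr
Hunk 2: at line 3 remove [cujy] add [nli,zpp,ljxag] -> 11 lines: jnkit aly bghbg nli zpp ljxag wzya tfa hgwbx gxver eymtr
Hunk 3: at line 4 remove [ljxag,wzya,tfa] add [mqybk] -> 9 lines: jnkit aly bghbg nli zpp mqybk hgwbx gxver eymtr
Final line count: 9

Answer: 9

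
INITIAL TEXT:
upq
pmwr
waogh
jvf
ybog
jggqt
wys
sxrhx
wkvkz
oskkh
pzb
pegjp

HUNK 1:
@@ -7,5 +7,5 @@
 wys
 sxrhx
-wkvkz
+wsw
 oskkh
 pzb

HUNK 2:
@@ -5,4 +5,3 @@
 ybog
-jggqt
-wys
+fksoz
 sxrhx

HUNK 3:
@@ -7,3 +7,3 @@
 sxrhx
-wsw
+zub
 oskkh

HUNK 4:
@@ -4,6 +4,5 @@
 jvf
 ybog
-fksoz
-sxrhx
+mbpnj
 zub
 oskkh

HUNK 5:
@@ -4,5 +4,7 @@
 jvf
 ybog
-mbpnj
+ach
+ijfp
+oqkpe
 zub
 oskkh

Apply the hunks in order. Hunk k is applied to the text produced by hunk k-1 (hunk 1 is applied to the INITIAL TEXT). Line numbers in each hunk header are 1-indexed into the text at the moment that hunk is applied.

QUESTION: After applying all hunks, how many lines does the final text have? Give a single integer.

Hunk 1: at line 7 remove [wkvkz] add [wsw] -> 12 lines: upq pmwr waogh jvf ybog jggqt wys sxrhx wsw oskkh pzb pegjp
Hunk 2: at line 5 remove [jggqt,wys] add [fksoz] -> 11 lines: upq pmwr waogh jvf ybog fksoz sxrhx wsw oskkh pzb pegjp
Hunk 3: at line 7 remove [wsw] add [zub] -> 11 lines: upq pmwr waogh jvf ybog fksoz sxrhx zub oskkh pzb pegjp
Hunk 4: at line 4 remove [fksoz,sxrhx] add [mbpnj] -> 10 lines: upq pmwr waogh jvf ybog mbpnj zub oskkh pzb pegjp
Hunk 5: at line 4 remove [mbpnj] add [ach,ijfp,oqkpe] -> 12 lines: upq pmwr waogh jvf ybog ach ijfp oqkpe zub oskkh pzb pegjp
Final line count: 12

Answer: 12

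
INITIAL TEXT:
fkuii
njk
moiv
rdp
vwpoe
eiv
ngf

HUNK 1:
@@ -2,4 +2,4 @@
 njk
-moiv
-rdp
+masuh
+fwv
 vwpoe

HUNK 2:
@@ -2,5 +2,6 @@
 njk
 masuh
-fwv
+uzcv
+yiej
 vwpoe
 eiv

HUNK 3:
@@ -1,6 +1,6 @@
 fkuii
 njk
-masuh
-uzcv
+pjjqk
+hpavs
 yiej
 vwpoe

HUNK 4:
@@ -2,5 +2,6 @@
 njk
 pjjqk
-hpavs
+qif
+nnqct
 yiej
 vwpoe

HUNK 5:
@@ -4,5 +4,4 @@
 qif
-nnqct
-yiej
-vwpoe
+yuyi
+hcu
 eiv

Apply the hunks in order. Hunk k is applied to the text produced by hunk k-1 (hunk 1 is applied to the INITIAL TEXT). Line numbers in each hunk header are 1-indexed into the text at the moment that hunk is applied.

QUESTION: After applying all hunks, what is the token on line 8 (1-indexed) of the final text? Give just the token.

Answer: ngf

Derivation:
Hunk 1: at line 2 remove [moiv,rdp] add [masuh,fwv] -> 7 lines: fkuii njk masuh fwv vwpoe eiv ngf
Hunk 2: at line 2 remove [fwv] add [uzcv,yiej] -> 8 lines: fkuii njk masuh uzcv yiej vwpoe eiv ngf
Hunk 3: at line 1 remove [masuh,uzcv] add [pjjqk,hpavs] -> 8 lines: fkuii njk pjjqk hpavs yiej vwpoe eiv ngf
Hunk 4: at line 2 remove [hpavs] add [qif,nnqct] -> 9 lines: fkuii njk pjjqk qif nnqct yiej vwpoe eiv ngf
Hunk 5: at line 4 remove [nnqct,yiej,vwpoe] add [yuyi,hcu] -> 8 lines: fkuii njk pjjqk qif yuyi hcu eiv ngf
Final line 8: ngf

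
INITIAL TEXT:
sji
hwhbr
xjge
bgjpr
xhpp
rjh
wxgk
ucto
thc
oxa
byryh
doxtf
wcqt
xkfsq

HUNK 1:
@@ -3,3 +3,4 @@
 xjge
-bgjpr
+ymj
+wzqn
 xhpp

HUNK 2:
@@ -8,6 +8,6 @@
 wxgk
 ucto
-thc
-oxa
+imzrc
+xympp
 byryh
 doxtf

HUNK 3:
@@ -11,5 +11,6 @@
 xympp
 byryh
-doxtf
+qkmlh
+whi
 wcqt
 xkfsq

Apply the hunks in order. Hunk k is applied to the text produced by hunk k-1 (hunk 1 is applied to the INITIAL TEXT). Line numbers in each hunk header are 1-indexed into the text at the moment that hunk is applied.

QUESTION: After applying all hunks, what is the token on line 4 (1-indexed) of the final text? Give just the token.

Answer: ymj

Derivation:
Hunk 1: at line 3 remove [bgjpr] add [ymj,wzqn] -> 15 lines: sji hwhbr xjge ymj wzqn xhpp rjh wxgk ucto thc oxa byryh doxtf wcqt xkfsq
Hunk 2: at line 8 remove [thc,oxa] add [imzrc,xympp] -> 15 lines: sji hwhbr xjge ymj wzqn xhpp rjh wxgk ucto imzrc xympp byryh doxtf wcqt xkfsq
Hunk 3: at line 11 remove [doxtf] add [qkmlh,whi] -> 16 lines: sji hwhbr xjge ymj wzqn xhpp rjh wxgk ucto imzrc xympp byryh qkmlh whi wcqt xkfsq
Final line 4: ymj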